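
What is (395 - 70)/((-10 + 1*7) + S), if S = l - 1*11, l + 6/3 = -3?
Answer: -325/19 ≈ -17.105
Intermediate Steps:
l = -5 (l = -2 - 3 = -5)
S = -16 (S = -5 - 1*11 = -5 - 11 = -16)
(395 - 70)/((-10 + 1*7) + S) = (395 - 70)/((-10 + 1*7) - 16) = 325/((-10 + 7) - 16) = 325/(-3 - 16) = 325/(-19) = 325*(-1/19) = -325/19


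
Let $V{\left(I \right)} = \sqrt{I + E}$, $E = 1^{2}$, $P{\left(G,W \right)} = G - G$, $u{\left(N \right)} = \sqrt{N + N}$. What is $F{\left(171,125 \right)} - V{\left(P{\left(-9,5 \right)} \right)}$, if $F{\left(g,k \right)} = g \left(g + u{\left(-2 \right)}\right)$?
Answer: $29240 + 342 i \approx 29240.0 + 342.0 i$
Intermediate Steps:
$u{\left(N \right)} = \sqrt{2} \sqrt{N}$ ($u{\left(N \right)} = \sqrt{2 N} = \sqrt{2} \sqrt{N}$)
$F{\left(g,k \right)} = g \left(g + 2 i\right)$ ($F{\left(g,k \right)} = g \left(g + \sqrt{2} \sqrt{-2}\right) = g \left(g + \sqrt{2} i \sqrt{2}\right) = g \left(g + 2 i\right)$)
$P{\left(G,W \right)} = 0$
$E = 1$
$V{\left(I \right)} = \sqrt{1 + I}$ ($V{\left(I \right)} = \sqrt{I + 1} = \sqrt{1 + I}$)
$F{\left(171,125 \right)} - V{\left(P{\left(-9,5 \right)} \right)} = 171 \left(171 + 2 i\right) - \sqrt{1 + 0} = \left(29241 + 342 i\right) - \sqrt{1} = \left(29241 + 342 i\right) - 1 = 29240 + 342 i$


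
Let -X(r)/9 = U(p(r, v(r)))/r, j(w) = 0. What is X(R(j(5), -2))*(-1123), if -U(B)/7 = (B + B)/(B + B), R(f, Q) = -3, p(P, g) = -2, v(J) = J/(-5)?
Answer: 23583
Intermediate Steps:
v(J) = -J/5 (v(J) = J*(-⅕) = -J/5)
U(B) = -7 (U(B) = -7*(B + B)/(B + B) = -7*2*B/(2*B) = -7*2*B*1/(2*B) = -7*1 = -7)
X(r) = 63/r (X(r) = -(-63)/r = 63/r)
X(R(j(5), -2))*(-1123) = (63/(-3))*(-1123) = (63*(-⅓))*(-1123) = -21*(-1123) = 23583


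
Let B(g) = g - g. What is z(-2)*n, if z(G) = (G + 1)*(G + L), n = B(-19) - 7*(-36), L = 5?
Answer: -756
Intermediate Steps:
B(g) = 0
n = 252 (n = 0 - 7*(-36) = 0 + 252 = 252)
z(G) = (1 + G)*(5 + G) (z(G) = (G + 1)*(G + 5) = (1 + G)*(5 + G))
z(-2)*n = (5 + (-2)**2 + 6*(-2))*252 = (5 + 4 - 12)*252 = -3*252 = -756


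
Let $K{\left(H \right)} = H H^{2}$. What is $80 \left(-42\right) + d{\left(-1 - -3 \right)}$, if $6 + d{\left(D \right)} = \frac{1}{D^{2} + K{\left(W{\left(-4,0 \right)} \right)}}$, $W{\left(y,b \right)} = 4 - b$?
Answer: $- \frac{228887}{68} \approx -3366.0$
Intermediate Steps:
$K{\left(H \right)} = H^{3}$
$d{\left(D \right)} = -6 + \frac{1}{64 + D^{2}}$ ($d{\left(D \right)} = -6 + \frac{1}{D^{2} + \left(4 - 0\right)^{3}} = -6 + \frac{1}{D^{2} + \left(4 + 0\right)^{3}} = -6 + \frac{1}{D^{2} + 4^{3}} = -6 + \frac{1}{D^{2} + 64} = -6 + \frac{1}{64 + D^{2}}$)
$80 \left(-42\right) + d{\left(-1 - -3 \right)} = 80 \left(-42\right) + \frac{-383 - 6 \left(-1 - -3\right)^{2}}{64 + \left(-1 - -3\right)^{2}} = -3360 + \frac{-383 - 6 \left(-1 + 3\right)^{2}}{64 + \left(-1 + 3\right)^{2}} = -3360 + \frac{-383 - 6 \cdot 2^{2}}{64 + 2^{2}} = -3360 + \frac{-383 - 24}{64 + 4} = -3360 + \frac{-383 - 24}{68} = -3360 + \frac{1}{68} \left(-407\right) = -3360 - \frac{407}{68} = - \frac{228887}{68}$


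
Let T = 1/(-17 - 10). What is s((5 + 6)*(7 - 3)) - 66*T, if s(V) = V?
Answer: 418/9 ≈ 46.444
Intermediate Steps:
T = -1/27 (T = 1/(-27) = -1/27 ≈ -0.037037)
s((5 + 6)*(7 - 3)) - 66*T = (5 + 6)*(7 - 3) - 66*(-1/27) = 11*4 + 22/9 = 44 + 22/9 = 418/9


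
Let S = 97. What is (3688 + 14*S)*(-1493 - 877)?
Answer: -11959020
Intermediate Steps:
(3688 + 14*S)*(-1493 - 877) = (3688 + 14*97)*(-1493 - 877) = (3688 + 1358)*(-2370) = 5046*(-2370) = -11959020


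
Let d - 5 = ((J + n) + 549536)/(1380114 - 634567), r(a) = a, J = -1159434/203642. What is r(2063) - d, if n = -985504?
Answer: 156271989234491/75912341087 ≈ 2058.6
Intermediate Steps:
J = -579717/101821 (J = -1159434*1/203642 = -579717/101821 ≈ -5.6935)
d = 335170427990/75912341087 (d = 5 + ((-579717/101821 - 985504) + 549536)/(1380114 - 634567) = 5 + (-100345582501/101821 + 549536)/745547 = 5 - 44391277445/101821*1/745547 = 5 - 44391277445/75912341087 = 335170427990/75912341087 ≈ 4.4152)
r(2063) - d = 2063 - 1*335170427990/75912341087 = 2063 - 335170427990/75912341087 = 156271989234491/75912341087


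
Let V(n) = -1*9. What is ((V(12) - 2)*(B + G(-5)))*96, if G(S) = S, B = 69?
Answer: -67584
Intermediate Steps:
V(n) = -9
((V(12) - 2)*(B + G(-5)))*96 = ((-9 - 2)*(69 - 5))*96 = -11*64*96 = -704*96 = -67584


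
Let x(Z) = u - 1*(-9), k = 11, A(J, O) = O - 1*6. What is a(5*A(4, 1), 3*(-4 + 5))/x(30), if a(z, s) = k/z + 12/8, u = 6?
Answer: 53/750 ≈ 0.070667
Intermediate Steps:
A(J, O) = -6 + O (A(J, O) = O - 6 = -6 + O)
x(Z) = 15 (x(Z) = 6 - 1*(-9) = 6 + 9 = 15)
a(z, s) = 3/2 + 11/z (a(z, s) = 11/z + 12/8 = 11/z + 12*(⅛) = 11/z + 3/2 = 3/2 + 11/z)
a(5*A(4, 1), 3*(-4 + 5))/x(30) = (3/2 + 11/((5*(-6 + 1))))/15 = (3/2 + 11/((5*(-5))))*(1/15) = (3/2 + 11/(-25))*(1/15) = (3/2 + 11*(-1/25))*(1/15) = (3/2 - 11/25)*(1/15) = (53/50)*(1/15) = 53/750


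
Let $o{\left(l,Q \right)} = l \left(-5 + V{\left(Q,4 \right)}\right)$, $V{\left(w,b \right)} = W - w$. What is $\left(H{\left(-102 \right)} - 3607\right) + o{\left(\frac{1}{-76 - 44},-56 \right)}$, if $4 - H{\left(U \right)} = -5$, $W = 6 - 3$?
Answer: $- \frac{71969}{20} \approx -3598.4$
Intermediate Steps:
$W = 3$ ($W = 6 - 3 = 3$)
$H{\left(U \right)} = 9$ ($H{\left(U \right)} = 4 - -5 = 4 + 5 = 9$)
$V{\left(w,b \right)} = 3 - w$
$o{\left(l,Q \right)} = l \left(-2 - Q\right)$ ($o{\left(l,Q \right)} = l \left(-5 - \left(-3 + Q\right)\right) = l \left(-2 - Q\right)$)
$\left(H{\left(-102 \right)} - 3607\right) + o{\left(\frac{1}{-76 - 44},-56 \right)} = \left(9 - 3607\right) - \frac{2 - 56}{-76 - 44} = -3598 - \frac{1}{-120} \left(-54\right) = -3598 - \left(- \frac{1}{120}\right) \left(-54\right) = -3598 - \frac{9}{20} = - \frac{71969}{20}$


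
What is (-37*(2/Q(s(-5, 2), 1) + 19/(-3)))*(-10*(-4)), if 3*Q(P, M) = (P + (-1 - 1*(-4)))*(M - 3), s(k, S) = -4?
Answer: 14800/3 ≈ 4933.3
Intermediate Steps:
Q(P, M) = (-3 + M)*(3 + P)/3 (Q(P, M) = ((P + (-1 - 1*(-4)))*(M - 3))/3 = ((P + (-1 + 4))*(-3 + M))/3 = ((P + 3)*(-3 + M))/3 = ((3 + P)*(-3 + M))/3 = ((-3 + M)*(3 + P))/3 = (-3 + M)*(3 + P)/3)
(-37*(2/Q(s(-5, 2), 1) + 19/(-3)))*(-10*(-4)) = (-37*(2/(-3 + 1 - 1*(-4) + (⅓)*1*(-4)) + 19/(-3)))*(-10*(-4)) = -37*(2/(-3 + 1 + 4 - 4/3) + 19*(-⅓))*40 = -37*(2/(⅔) - 19/3)*40 = -37*(2*(3/2) - 19/3)*40 = -37*(3 - 19/3)*40 = -37*(-10/3)*40 = (370/3)*40 = 14800/3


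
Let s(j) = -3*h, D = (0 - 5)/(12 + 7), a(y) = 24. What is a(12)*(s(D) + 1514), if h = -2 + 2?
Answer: 36336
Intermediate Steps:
D = -5/19 ≈ -0.26316
h = 0
s(j) = 0 (s(j) = -3*0 = 0)
a(12)*(s(D) + 1514) = 24*(0 + 1514) = 24*1514 = 36336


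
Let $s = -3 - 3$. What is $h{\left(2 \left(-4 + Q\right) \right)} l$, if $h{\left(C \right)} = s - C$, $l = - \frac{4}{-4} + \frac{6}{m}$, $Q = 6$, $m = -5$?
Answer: $2$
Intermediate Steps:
$l = - \frac{1}{5}$ ($l = - \frac{4}{-4} + \frac{6}{-5} = \left(-4\right) \left(- \frac{1}{4}\right) + 6 \left(- \frac{1}{5}\right) = 1 - \frac{6}{5} = - \frac{1}{5} \approx -0.2$)
$s = -6$
$h{\left(C \right)} = -6 - C$
$h{\left(2 \left(-4 + Q\right) \right)} l = \left(-6 - 2 \left(-4 + 6\right)\right) \left(- \frac{1}{5}\right) = \left(-6 - 2 \cdot 2\right) \left(- \frac{1}{5}\right) = \left(-6 - 4\right) \left(- \frac{1}{5}\right) = \left(-10\right) \left(- \frac{1}{5}\right) = 2$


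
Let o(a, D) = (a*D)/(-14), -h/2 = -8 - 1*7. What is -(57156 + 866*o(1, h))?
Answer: -387102/7 ≈ -55300.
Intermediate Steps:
h = 30 (h = -2*(-8 - 1*7) = -2*(-8 - 7) = -2*(-15) = 30)
o(a, D) = -D*a/14 (o(a, D) = (D*a)*(-1/14) = -D*a/14)
-(57156 + 866*o(1, h)) = -866/(1/(66 - 1/14*30*1)) = -866/(1/(66 - 15/7)) = -866/(1/(447/7)) = -866/7/447 = -866*447/7 = -387102/7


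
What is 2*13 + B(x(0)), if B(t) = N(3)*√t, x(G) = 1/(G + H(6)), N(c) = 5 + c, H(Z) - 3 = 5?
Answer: 26 + 2*√2 ≈ 28.828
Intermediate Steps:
H(Z) = 8 (H(Z) = 3 + 5 = 8)
x(G) = 1/(8 + G) (x(G) = 1/(G + 8) = 1/(8 + G))
B(t) = 8*√t (B(t) = (5 + 3)*√t = 8*√t)
2*13 + B(x(0)) = 2*13 + 8*√(1/(8 + 0)) = 26 + 8*√(1/8) = 26 + 8*√(⅛) = 26 + 8*(√2/4) = 26 + 2*√2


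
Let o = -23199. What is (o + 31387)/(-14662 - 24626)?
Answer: -2047/9822 ≈ -0.20841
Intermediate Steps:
(o + 31387)/(-14662 - 24626) = (-23199 + 31387)/(-14662 - 24626) = 8188/(-39288) = 8188*(-1/39288) = -2047/9822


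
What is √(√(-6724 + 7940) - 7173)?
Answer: √(-7173 + 8*√19) ≈ 84.487*I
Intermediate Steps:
√(√(-6724 + 7940) - 7173) = √(√1216 - 7173) = √(8*√19 - 7173) = √(-7173 + 8*√19)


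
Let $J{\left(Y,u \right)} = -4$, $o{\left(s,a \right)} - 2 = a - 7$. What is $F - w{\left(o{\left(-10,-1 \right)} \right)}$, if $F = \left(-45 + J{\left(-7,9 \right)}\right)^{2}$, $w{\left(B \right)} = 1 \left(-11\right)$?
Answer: $2412$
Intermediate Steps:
$o{\left(s,a \right)} = -5 + a$ ($o{\left(s,a \right)} = 2 + \left(a - 7\right) = 2 + \left(-7 + a\right) = -5 + a$)
$w{\left(B \right)} = -11$
$F = 2401$ ($F = \left(-45 - 4\right)^{2} = \left(-49\right)^{2} = 2401$)
$F - w{\left(o{\left(-10,-1 \right)} \right)} = 2401 - -11 = 2401 + 11 = 2412$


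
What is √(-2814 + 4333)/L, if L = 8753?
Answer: 7*√31/8753 ≈ 0.0044527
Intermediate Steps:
√(-2814 + 4333)/L = √(-2814 + 4333)/8753 = √1519*(1/8753) = (7*√31)*(1/8753) = 7*√31/8753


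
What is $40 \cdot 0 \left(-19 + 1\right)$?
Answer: $0$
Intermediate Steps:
$40 \cdot 0 \left(-19 + 1\right) = 0 \left(-18\right) = 0$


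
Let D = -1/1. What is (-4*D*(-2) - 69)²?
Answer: 5929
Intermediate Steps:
D = -1 (D = -1*1 = -1)
(-4*D*(-2) - 69)² = (-4*(-1)*(-2) - 69)² = (4*(-2) - 69)² = (-8 - 69)² = (-77)² = 5929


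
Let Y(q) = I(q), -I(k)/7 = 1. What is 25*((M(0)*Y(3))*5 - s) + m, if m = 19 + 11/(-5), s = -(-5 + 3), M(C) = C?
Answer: -166/5 ≈ -33.200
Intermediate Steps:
I(k) = -7 (I(k) = -7*1 = -7)
Y(q) = -7
s = 2 (s = -1*(-2) = 2)
m = 84/5 (m = 19 + 11*(-⅕) = 19 - 11/5 = 84/5 ≈ 16.800)
25*((M(0)*Y(3))*5 - s) + m = 25*((0*(-7))*5 - 1*2) + 84/5 = 25*(0*5 - 2) + 84/5 = 25*(0 - 2) + 84/5 = 25*(-2) + 84/5 = -50 + 84/5 = -166/5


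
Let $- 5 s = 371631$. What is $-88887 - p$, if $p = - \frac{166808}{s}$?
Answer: $- \frac{33033998737}{371631} \approx -88889.0$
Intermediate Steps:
$s = - \frac{371631}{5}$ ($s = \left(- \frac{1}{5}\right) 371631 = - \frac{371631}{5} \approx -74326.0$)
$p = \frac{834040}{371631}$ ($p = - \frac{166808}{- \frac{371631}{5}} = \left(-166808\right) \left(- \frac{5}{371631}\right) = \frac{834040}{371631} \approx 2.2443$)
$-88887 - p = -88887 - \frac{834040}{371631} = - \frac{33033998737}{371631}$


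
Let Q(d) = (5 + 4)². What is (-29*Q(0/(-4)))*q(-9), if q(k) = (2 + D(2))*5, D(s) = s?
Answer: -46980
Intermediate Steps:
q(k) = 20 (q(k) = (2 + 2)*5 = 4*5 = 20)
Q(d) = 81 (Q(d) = 9² = 81)
(-29*Q(0/(-4)))*q(-9) = -29*81*20 = -2349*20 = -46980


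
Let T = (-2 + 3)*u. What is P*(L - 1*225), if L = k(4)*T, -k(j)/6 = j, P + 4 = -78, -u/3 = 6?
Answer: -16974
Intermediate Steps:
u = -18 (u = -3*6 = -18)
P = -82 (P = -4 - 78 = -82)
k(j) = -6*j
T = -18 (T = (-2 + 3)*(-18) = 1*(-18) = -18)
L = 432 (L = -6*4*(-18) = -24*(-18) = 432)
P*(L - 1*225) = -82*(432 - 1*225) = -82*(432 - 225) = -82*207 = -16974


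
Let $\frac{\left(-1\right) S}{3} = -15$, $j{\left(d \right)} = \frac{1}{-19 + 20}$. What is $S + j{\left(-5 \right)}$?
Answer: $46$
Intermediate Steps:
$j{\left(d \right)} = 1$ ($j{\left(d \right)} = 1^{-1} = 1$)
$S = 45$ ($S = \left(-3\right) \left(-15\right) = 45$)
$S + j{\left(-5 \right)} = 45 + 1 = 46$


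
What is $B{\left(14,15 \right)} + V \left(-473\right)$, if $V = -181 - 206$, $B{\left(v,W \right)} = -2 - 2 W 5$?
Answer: $182899$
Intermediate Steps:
$B{\left(v,W \right)} = -2 - 10 W$
$V = -387$
$B{\left(14,15 \right)} + V \left(-473\right) = \left(-2 - 150\right) - -183051 = \left(-2 - 150\right) + 183051 = -152 + 183051 = 182899$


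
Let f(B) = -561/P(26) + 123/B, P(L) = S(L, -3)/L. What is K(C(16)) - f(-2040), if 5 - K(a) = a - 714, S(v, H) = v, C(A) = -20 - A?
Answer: 894921/680 ≈ 1316.1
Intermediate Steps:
K(a) = 719 - a (K(a) = 5 - (a - 714) = 5 - (-714 + a) = 5 + (714 - a) = 719 - a)
P(L) = 1 (P(L) = L/L = 1)
f(B) = -561 + 123/B (f(B) = -561/1 + 123/B = -561*1 + 123/B = -561 + 123/B)
K(C(16)) - f(-2040) = (719 - (-20 - 1*16)) - (-561 + 123/(-2040)) = (719 - (-20 - 16)) - (-561 + 123*(-1/2040)) = (719 - 1*(-36)) - (-561 - 41/680) = (719 + 36) - 1*(-381521/680) = 755 + 381521/680 = 894921/680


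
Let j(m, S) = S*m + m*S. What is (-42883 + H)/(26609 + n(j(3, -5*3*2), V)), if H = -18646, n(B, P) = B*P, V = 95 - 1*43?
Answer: -61529/17249 ≈ -3.5671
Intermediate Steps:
j(m, S) = 2*S*m (j(m, S) = S*m + S*m = 2*S*m)
V = 52 (V = 95 - 43 = 52)
(-42883 + H)/(26609 + n(j(3, -5*3*2), V)) = (-42883 - 18646)/(26609 + (2*(-5*3*2)*3)*52) = -61529/(26609 + (2*(-15*2)*3)*52) = -61529/(26609 + (2*(-30)*3)*52) = -61529/(26609 - 180*52) = -61529/(26609 - 9360) = -61529/17249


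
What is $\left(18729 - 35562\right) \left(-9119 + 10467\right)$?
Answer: $-22690884$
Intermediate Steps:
$\left(18729 - 35562\right) \left(-9119 + 10467\right) = \left(18729 - 35562\right) 1348 = \left(-16833\right) 1348 = -22690884$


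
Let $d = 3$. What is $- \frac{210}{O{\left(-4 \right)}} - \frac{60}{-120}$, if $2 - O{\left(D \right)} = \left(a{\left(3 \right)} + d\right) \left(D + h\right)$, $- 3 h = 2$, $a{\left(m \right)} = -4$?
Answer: $\frac{317}{4} \approx 79.25$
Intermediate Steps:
$h = - \frac{2}{3}$ ($h = \left(- \frac{1}{3}\right) 2 = - \frac{2}{3} \approx -0.66667$)
$O{\left(D \right)} = \frac{4}{3} + D$ ($O{\left(D \right)} = 2 - \left(-4 + 3\right) \left(D - \frac{2}{3}\right) = 2 - - (- \frac{2}{3} + D) = 2 - \left(\frac{2}{3} - D\right) = 2 + \left(- \frac{2}{3} + D\right) = \frac{4}{3} + D$)
$- \frac{210}{O{\left(-4 \right)}} - \frac{60}{-120} = - \frac{210}{\frac{4}{3} - 4} - \frac{60}{-120} = - \frac{210}{- \frac{8}{3}} - - \frac{1}{2} = \left(-210\right) \left(- \frac{3}{8}\right) + \frac{1}{2} = \frac{315}{4} + \frac{1}{2} = \frac{317}{4}$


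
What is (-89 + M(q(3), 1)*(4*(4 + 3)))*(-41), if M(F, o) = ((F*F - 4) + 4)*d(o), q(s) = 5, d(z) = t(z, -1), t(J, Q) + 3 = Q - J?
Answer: 147149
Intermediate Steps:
t(J, Q) = -3 + Q - J (t(J, Q) = -3 + (Q - J) = -3 + Q - J)
d(z) = -4 - z (d(z) = -3 - 1 - z = -4 - z)
M(F, o) = F²*(-4 - o) (M(F, o) = ((F*F - 4) + 4)*(-4 - o) = ((F² - 4) + 4)*(-4 - o) = ((-4 + F²) + 4)*(-4 - o) = F²*(-4 - o))
(-89 + M(q(3), 1)*(4*(4 + 3)))*(-41) = (-89 + (5²*(-4 - 1*1))*(4*(4 + 3)))*(-41) = (-89 + (25*(-4 - 1))*(4*7))*(-41) = (-89 + (25*(-5))*28)*(-41) = (-89 - 125*28)*(-41) = (-89 - 3500)*(-41) = -3589*(-41) = 147149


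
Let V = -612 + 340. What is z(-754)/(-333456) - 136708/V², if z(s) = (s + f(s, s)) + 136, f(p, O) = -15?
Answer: -237183703/128491712 ≈ -1.8459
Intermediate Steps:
V = -272
z(s) = 121 + s (z(s) = (s - 15) + 136 = (-15 + s) + 136 = 121 + s)
z(-754)/(-333456) - 136708/V² = (121 - 754)/(-333456) - 136708/((-272)²) = -633*(-1/333456) - 136708/73984 = 211/111152 - 136708*1/73984 = 211/111152 - 34177/18496 = -237183703/128491712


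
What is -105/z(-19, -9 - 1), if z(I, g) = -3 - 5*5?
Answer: 15/4 ≈ 3.7500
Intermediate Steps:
z(I, g) = -28 (z(I, g) = -3 - 25 = -28)
-105/z(-19, -9 - 1) = -105/(-28) = -105*(-1/28) = 15/4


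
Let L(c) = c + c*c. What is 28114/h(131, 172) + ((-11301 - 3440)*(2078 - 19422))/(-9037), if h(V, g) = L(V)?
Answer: -2210377664875/78133902 ≈ -28290.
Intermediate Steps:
L(c) = c + c²
h(V, g) = V*(1 + V)
28114/h(131, 172) + ((-11301 - 3440)*(2078 - 19422))/(-9037) = 28114/((131*(1 + 131))) + ((-11301 - 3440)*(2078 - 19422))/(-9037) = 28114/((131*132)) - 14741*(-17344)*(-1/9037) = 28114/17292 + 255667904*(-1/9037) = 28114*(1/17292) - 255667904/9037 = 14057/8646 - 255667904/9037 = -2210377664875/78133902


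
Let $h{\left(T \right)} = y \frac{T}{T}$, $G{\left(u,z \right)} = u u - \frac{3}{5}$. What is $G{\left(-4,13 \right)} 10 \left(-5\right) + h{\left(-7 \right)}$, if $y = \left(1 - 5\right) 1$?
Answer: $-774$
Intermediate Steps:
$y = -4$ ($y = \left(-4\right) 1 = -4$)
$G{\left(u,z \right)} = - \frac{3}{5} + u^{2}$ ($G{\left(u,z \right)} = u^{2} - \frac{3}{5} = - \frac{3}{5} + u^{2}$)
$h{\left(T \right)} = -4$ ($h{\left(T \right)} = - 4 \frac{T}{T} = \left(-4\right) 1 = -4$)
$G{\left(-4,13 \right)} 10 \left(-5\right) + h{\left(-7 \right)} = \left(- \frac{3}{5} + \left(-4\right)^{2}\right) 10 \left(-5\right) - 4 = \left(- \frac{3}{5} + 16\right) \left(-50\right) - 4 = \frac{77}{5} \left(-50\right) - 4 = -770 - 4 = -774$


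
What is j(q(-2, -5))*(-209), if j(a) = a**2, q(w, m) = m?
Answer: -5225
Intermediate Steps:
j(q(-2, -5))*(-209) = (-5)**2*(-209) = 25*(-209) = -5225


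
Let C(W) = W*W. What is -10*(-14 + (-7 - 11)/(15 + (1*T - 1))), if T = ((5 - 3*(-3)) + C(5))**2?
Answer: 43016/307 ≈ 140.12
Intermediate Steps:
C(W) = W**2
T = 1521 (T = ((5 - 3*(-3)) + 5**2)**2 = ((5 + 9) + 25)**2 = (14 + 25)**2 = 39**2 = 1521)
-10*(-14 + (-7 - 11)/(15 + (1*T - 1))) = -10*(-14 + (-7 - 11)/(15 + (1*1521 - 1))) = -10*(-14 - 18/(15 + (1521 - 1))) = -10*(-14 - 18/(15 + 1520)) = -10*(-14 - 18/1535) = -10*(-21508/1535) = 43016/307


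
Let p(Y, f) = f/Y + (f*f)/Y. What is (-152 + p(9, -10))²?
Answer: 20164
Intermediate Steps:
p(Y, f) = f/Y + f²/Y
(-152 + p(9, -10))² = (-152 - 10*(1 - 10)/9)² = (-152 - 10*⅑*(-9))² = (-152 + 10)² = (-142)² = 20164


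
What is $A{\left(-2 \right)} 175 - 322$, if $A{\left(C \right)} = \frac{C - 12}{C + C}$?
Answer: $\frac{581}{2} \approx 290.5$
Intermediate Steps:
$A{\left(C \right)} = \frac{-12 + C}{2 C}$
$A{\left(-2 \right)} 175 - 322 = \frac{-12 - 2}{2 \left(-2\right)} 175 - 322 = \frac{1}{2} \left(- \frac{1}{2}\right) \left(-14\right) 175 - 322 = \frac{7}{2} \cdot 175 - 322 = \frac{1225}{2} - 322 = \frac{581}{2}$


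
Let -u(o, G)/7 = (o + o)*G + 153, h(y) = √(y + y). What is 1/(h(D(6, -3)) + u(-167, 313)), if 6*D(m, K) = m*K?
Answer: 730723/533956102735 - I*√6/533956102735 ≈ 1.3685e-6 - 4.5874e-12*I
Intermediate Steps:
D(m, K) = K*m/6 (D(m, K) = (m*K)/6 = (K*m)/6 = K*m/6)
h(y) = √2*√y (h(y) = √(2*y) = √2*√y)
u(o, G) = -1071 - 14*G*o (u(o, G) = -7*((o + o)*G + 153) = -7*((2*o)*G + 153) = -7*(2*G*o + 153) = -7*(153 + 2*G*o) = -1071 - 14*G*o)
1/(h(D(6, -3)) + u(-167, 313)) = 1/(√2*√((⅙)*(-3)*6) + (-1071 - 14*313*(-167))) = 1/(√2*√(-3) + (-1071 + 731794)) = 1/(√2*(I*√3) + 730723) = 1/(I*√6 + 730723) = 1/(730723 + I*√6)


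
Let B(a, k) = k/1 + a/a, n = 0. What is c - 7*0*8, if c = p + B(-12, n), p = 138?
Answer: 139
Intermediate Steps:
B(a, k) = 1 + k (B(a, k) = k*1 + 1 = k + 1 = 1 + k)
c = 139 (c = 138 + (1 + 0) = 138 + 1 = 139)
c - 7*0*8 = 139 - 7*0*8 = 139 - 0*8 = 139 - 1*0 = 139 + 0 = 139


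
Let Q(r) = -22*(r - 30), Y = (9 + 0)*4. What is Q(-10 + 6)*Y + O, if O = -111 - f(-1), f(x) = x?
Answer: 26818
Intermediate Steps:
Y = 36 (Y = 9*4 = 36)
O = -110 (O = -111 - 1*(-1) = -111 + 1 = -110)
Q(r) = 660 - 22*r (Q(r) = -22*(-30 + r) = 660 - 22*r)
Q(-10 + 6)*Y + O = (660 - 22*(-10 + 6))*36 - 110 = (660 - 22*(-4))*36 - 110 = (660 + 88)*36 - 110 = 748*36 - 110 = 26928 - 110 = 26818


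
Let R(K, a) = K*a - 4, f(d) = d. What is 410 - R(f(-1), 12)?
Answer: 426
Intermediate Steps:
R(K, a) = -4 + K*a
410 - R(f(-1), 12) = 410 - (-4 - 1*12) = 410 - (-4 - 12) = 410 - 1*(-16) = 410 + 16 = 426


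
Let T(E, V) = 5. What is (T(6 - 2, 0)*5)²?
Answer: 625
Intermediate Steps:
(T(6 - 2, 0)*5)² = (5*5)² = 25² = 625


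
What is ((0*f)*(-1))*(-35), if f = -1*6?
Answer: 0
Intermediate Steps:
f = -6
((0*f)*(-1))*(-35) = ((0*(-6))*(-1))*(-35) = (0*(-1))*(-35) = 0*(-35) = 0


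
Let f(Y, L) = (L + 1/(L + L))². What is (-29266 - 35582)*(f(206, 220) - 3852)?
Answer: -34955853983253/12100 ≈ -2.8889e+9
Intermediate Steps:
f(Y, L) = (L + 1/(2*L))²
(-29266 - 35582)*(f(206, 220) - 3852) = (-29266 - 35582)*((¼)*(1 + 2*220²)²/220² - 3852) = -64848*((¼)*(1/48400)*(1 + 2*48400)² - 3852) = -64848*((¼)*(1/48400)*(1 + 96800)² - 3852) = -64848*((¼)*(1/48400)*96801² - 3852) = -64848*((¼)*(1/48400)*9370433601 - 3852) = -64848*(9370433601/193600 - 3852) = -64848*8624686401/193600 = -34955853983253/12100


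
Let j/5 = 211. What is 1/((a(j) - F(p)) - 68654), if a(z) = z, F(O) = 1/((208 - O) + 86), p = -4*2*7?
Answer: -350/23659651 ≈ -1.4793e-5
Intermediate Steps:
j = 1055 (j = 5*211 = 1055)
p = -56 (p = -8*7 = -56)
F(O) = 1/(294 - O)
1/((a(j) - F(p)) - 68654) = 1/((1055 - (-1)/(-294 - 56)) - 68654) = 1/((1055 - (-1)/(-350)) - 68654) = 1/((1055 - (-1)*(-1)/350) - 68654) = 1/((1055 - 1*1/350) - 68654) = 1/((1055 - 1/350) - 68654) = 1/(369249/350 - 68654) = 1/(-23659651/350) = -350/23659651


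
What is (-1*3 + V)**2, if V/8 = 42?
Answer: 110889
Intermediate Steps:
V = 336 (V = 8*42 = 336)
(-1*3 + V)**2 = (-1*3 + 336)**2 = (-3 + 336)**2 = 333**2 = 110889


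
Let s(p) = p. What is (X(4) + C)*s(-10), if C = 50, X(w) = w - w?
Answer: -500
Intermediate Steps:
X(w) = 0
(X(4) + C)*s(-10) = (0 + 50)*(-10) = 50*(-10) = -500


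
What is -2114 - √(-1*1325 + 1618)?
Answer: -2114 - √293 ≈ -2131.1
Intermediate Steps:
-2114 - √(-1*1325 + 1618) = -2114 - √(-1325 + 1618) = -2114 - √293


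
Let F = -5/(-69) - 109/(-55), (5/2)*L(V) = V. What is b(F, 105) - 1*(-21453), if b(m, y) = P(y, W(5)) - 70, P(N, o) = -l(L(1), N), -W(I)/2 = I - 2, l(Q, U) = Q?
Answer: 106913/5 ≈ 21383.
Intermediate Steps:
L(V) = 2*V/5
W(I) = 4 - 2*I (W(I) = -2*(I - 2) = -2*(-2 + I) = 4 - 2*I)
P(N, o) = -⅖ (P(N, o) = -2/5 = -1*⅖ = -⅖)
F = 7796/3795 (F = -5*(-1/69) - 109*(-1/55) = 5/69 + 109/55 = 7796/3795 ≈ 2.0543)
b(m, y) = -352/5 (b(m, y) = -⅖ - 70 = -352/5)
b(F, 105) - 1*(-21453) = -352/5 - 1*(-21453) = -352/5 + 21453 = 106913/5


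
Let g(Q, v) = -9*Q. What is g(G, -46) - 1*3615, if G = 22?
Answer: -3813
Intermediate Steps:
g(G, -46) - 1*3615 = -9*22 - 1*3615 = -198 - 3615 = -3813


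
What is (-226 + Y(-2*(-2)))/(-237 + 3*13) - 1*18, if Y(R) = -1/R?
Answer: -13351/792 ≈ -16.857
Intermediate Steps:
(-226 + Y(-2*(-2)))/(-237 + 3*13) - 1*18 = (-226 - 1/((-2*(-2))))/(-237 + 3*13) - 1*18 = (-226 - 1/4)/(-237 + 39) - 18 = (-226 - 1*¼)/(-198) - 18 = (-226 - ¼)*(-1/198) - 18 = -905/4*(-1/198) - 18 = 905/792 - 18 = -13351/792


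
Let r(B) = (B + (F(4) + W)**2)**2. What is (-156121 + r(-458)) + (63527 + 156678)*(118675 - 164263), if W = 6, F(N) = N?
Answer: -10038733497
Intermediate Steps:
r(B) = (100 + B)**2 (r(B) = (B + (4 + 6)**2)**2 = (B + 10**2)**2 = (B + 100)**2 = (100 + B)**2)
(-156121 + r(-458)) + (63527 + 156678)*(118675 - 164263) = (-156121 + (100 - 458)**2) + (63527 + 156678)*(118675 - 164263) = (-156121 + (-358)**2) + 220205*(-45588) = (-156121 + 128164) - 10038705540 = -27957 - 10038705540 = -10038733497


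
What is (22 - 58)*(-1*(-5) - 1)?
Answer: -144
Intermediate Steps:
(22 - 58)*(-1*(-5) - 1) = -36*(5 - 1) = -36*4 = -144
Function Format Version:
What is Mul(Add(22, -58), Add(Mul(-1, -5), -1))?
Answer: -144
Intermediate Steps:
Mul(Add(22, -58), Add(Mul(-1, -5), -1)) = Mul(-36, Add(5, -1)) = Mul(-36, 4) = -144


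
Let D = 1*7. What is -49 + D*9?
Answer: 14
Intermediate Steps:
D = 7
-49 + D*9 = -49 + 7*9 = -49 + 63 = 14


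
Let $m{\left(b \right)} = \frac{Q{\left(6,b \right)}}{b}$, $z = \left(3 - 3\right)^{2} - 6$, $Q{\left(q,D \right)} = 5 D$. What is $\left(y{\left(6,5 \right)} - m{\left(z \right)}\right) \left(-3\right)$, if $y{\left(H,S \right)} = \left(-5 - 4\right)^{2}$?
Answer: $-228$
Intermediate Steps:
$z = -6$ ($z = 0^{2} - 6 = 0 - 6 = -6$)
$y{\left(H,S \right)} = 81$ ($y{\left(H,S \right)} = \left(-9\right)^{2} = 81$)
$m{\left(b \right)} = 5$ ($m{\left(b \right)} = \frac{5 b}{b} = 5$)
$\left(y{\left(6,5 \right)} - m{\left(z \right)}\right) \left(-3\right) = \left(81 - 5\right) \left(-3\right) = 76 \left(-3\right) = -228$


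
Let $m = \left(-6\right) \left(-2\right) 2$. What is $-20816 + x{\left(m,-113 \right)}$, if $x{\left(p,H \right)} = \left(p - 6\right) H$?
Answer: $-22850$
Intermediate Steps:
$m = 24$ ($m = 12 \cdot 2 = 24$)
$x{\left(p,H \right)} = H \left(-6 + p\right)$ ($x{\left(p,H \right)} = \left(-6 + p\right) H = H \left(-6 + p\right)$)
$-20816 + x{\left(m,-113 \right)} = -20816 - 113 \left(-6 + 24\right) = -20816 - 2034 = -22850$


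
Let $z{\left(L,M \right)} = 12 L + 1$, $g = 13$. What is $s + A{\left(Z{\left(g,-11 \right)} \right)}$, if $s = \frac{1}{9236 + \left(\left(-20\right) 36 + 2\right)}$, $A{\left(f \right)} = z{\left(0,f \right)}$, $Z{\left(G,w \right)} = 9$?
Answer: $\frac{8519}{8518} \approx 1.0001$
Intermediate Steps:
$z{\left(L,M \right)} = 1 + 12 L$
$A{\left(f \right)} = 1$ ($A{\left(f \right)} = 1 + 12 \cdot 0 = 1 + 0 = 1$)
$s = \frac{1}{8518}$ ($s = \frac{1}{9236 + \left(-720 + 2\right)} = \frac{1}{9236 - 718} = \frac{1}{8518} \approx 0.0001174$)
$s + A{\left(Z{\left(g,-11 \right)} \right)} = \frac{1}{8518} + 1 = \frac{8519}{8518}$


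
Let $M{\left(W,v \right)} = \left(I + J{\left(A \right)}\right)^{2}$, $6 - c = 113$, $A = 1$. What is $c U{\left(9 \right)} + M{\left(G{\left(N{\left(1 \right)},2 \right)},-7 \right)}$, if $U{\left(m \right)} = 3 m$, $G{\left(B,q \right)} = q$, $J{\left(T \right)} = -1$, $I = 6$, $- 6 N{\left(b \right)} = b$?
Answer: $-2864$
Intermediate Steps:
$N{\left(b \right)} = - \frac{b}{6}$
$c = -107$ ($c = 6 - 113 = -107$)
$M{\left(W,v \right)} = 25$ ($M{\left(W,v \right)} = \left(6 - 1\right)^{2} = 5^{2} = 25$)
$c U{\left(9 \right)} + M{\left(G{\left(N{\left(1 \right)},2 \right)},-7 \right)} = - 107 \cdot 3 \cdot 9 + 25 = \left(-107\right) 27 + 25 = -2889 + 25 = -2864$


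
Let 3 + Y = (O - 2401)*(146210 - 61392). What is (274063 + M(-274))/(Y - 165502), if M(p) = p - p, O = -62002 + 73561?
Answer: 274063/776597739 ≈ 0.00035290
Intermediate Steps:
O = 11559
M(p) = 0
Y = 776763241 (Y = -3 + (11559 - 2401)*(146210 - 61392) = -3 + 9158*84818 = -3 + 776763244 = 776763241)
(274063 + M(-274))/(Y - 165502) = (274063 + 0)/(776763241 - 165502) = 274063/776597739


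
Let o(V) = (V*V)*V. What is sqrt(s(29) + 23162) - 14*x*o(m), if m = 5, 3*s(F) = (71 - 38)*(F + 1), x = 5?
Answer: -8750 + 2*sqrt(5873) ≈ -8596.7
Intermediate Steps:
s(F) = 11 + 11*F (s(F) = ((71 - 38)*(F + 1))/3 = (33*(1 + F))/3 = (33 + 33*F)/3 = 11 + 11*F)
o(V) = V**3 (o(V) = V**2*V = V**3)
sqrt(s(29) + 23162) - 14*x*o(m) = sqrt((11 + 11*29) + 23162) - 14*5*5**3 = sqrt((11 + 319) + 23162) - 70*125 = sqrt(330 + 23162) - 1*8750 = sqrt(23492) - 8750 = 2*sqrt(5873) - 8750 = -8750 + 2*sqrt(5873)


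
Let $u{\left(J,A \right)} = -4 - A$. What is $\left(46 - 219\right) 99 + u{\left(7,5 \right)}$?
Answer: $-17136$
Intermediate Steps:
$\left(46 - 219\right) 99 + u{\left(7,5 \right)} = \left(46 - 219\right) 99 - 9 = \left(-173\right) 99 - 9 = -17127 - 9 = -17136$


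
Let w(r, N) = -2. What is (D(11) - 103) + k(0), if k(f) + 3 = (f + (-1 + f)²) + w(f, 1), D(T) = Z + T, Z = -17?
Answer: -113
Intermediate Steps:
D(T) = -17 + T
k(f) = -5 + f + (-1 + f)² (k(f) = -3 + ((f + (-1 + f)²) - 2) = -3 + (-2 + f + (-1 + f)²) = -5 + f + (-1 + f)²)
(D(11) - 103) + k(0) = ((-17 + 11) - 103) + (-4 + 0² - 1*0) = (-6 - 103) + (-4 + 0 + 0) = -109 - 4 = -113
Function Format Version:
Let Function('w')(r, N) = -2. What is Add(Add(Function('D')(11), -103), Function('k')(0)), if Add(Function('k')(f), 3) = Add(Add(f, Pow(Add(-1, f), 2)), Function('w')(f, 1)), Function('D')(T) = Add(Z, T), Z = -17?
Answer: -113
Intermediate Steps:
Function('D')(T) = Add(-17, T)
Function('k')(f) = Add(-5, f, Pow(Add(-1, f), 2)) (Function('k')(f) = Add(-3, Add(Add(f, Pow(Add(-1, f), 2)), -2)) = Add(-3, Add(-2, f, Pow(Add(-1, f), 2))) = Add(-5, f, Pow(Add(-1, f), 2)))
Add(Add(Function('D')(11), -103), Function('k')(0)) = Add(Add(Add(-17, 11), -103), Add(-4, Pow(0, 2), Mul(-1, 0))) = Add(Add(-6, -103), Add(-4, 0, 0)) = Add(-109, -4) = -113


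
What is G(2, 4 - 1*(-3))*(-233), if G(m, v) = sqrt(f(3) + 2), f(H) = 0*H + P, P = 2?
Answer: -466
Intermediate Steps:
f(H) = 2 (f(H) = 0*H + 2 = 0 + 2 = 2)
G(m, v) = 2 (G(m, v) = sqrt(2 + 2) = sqrt(4) = 2)
G(2, 4 - 1*(-3))*(-233) = 2*(-233) = -466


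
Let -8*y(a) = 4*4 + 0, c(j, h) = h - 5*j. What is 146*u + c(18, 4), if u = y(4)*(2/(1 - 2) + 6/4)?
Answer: 60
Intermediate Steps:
y(a) = -2 (y(a) = -(4*4 + 0)/8 = -(16 + 0)/8 = -⅛*16 = -2)
u = 1 (u = -2*(2/(1 - 2) + 6/4) = -2*(2/(-1) + 6*(¼)) = -2*(2*(-1) + 3/2) = -2*(-2 + 3/2) = -2*(-½) = 1)
146*u + c(18, 4) = 146*1 + (4 - 5*18) = 146 + (4 - 90) = 146 - 86 = 60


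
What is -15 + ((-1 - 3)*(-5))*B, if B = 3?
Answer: 45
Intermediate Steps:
-15 + ((-1 - 3)*(-5))*B = -15 + ((-1 - 3)*(-5))*3 = -15 - 4*(-5)*3 = -15 + 20*3 = -15 + 60 = 45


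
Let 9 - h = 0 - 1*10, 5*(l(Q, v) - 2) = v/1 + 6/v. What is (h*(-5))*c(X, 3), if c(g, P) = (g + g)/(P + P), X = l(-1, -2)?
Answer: -95/3 ≈ -31.667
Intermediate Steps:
l(Q, v) = 2 + v/5 + 6/(5*v) (l(Q, v) = 2 + (v/1 + 6/v)/5 = 2 + (v*1 + 6/v)/5 = 2 + (v + 6/v)/5 = 2 + (v/5 + 6/(5*v)) = 2 + v/5 + 6/(5*v))
h = 19 (h = 9 - (0 - 1*10) = 9 - (0 - 10) = 9 - 1*(-10) = 9 + 10 = 19)
X = 1 (X = (⅕)*(6 - 2*(10 - 2))/(-2) = (⅕)*(-½)*(6 - 2*8) = (⅕)*(-½)*(6 - 16) = (⅕)*(-½)*(-10) = 1)
c(g, P) = g/P (c(g, P) = (2*g)/((2*P)) = (2*g)*(1/(2*P)) = g/P)
(h*(-5))*c(X, 3) = (19*(-5))*(1/3) = -95/3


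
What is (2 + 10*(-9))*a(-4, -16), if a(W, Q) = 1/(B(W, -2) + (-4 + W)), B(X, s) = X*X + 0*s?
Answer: -11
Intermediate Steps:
B(X, s) = X**2 (B(X, s) = X**2 + 0 = X**2)
a(W, Q) = 1/(-4 + W + W**2) (a(W, Q) = 1/(W**2 + (-4 + W)) = 1/(-4 + W + W**2))
(2 + 10*(-9))*a(-4, -16) = (2 + 10*(-9))/(-4 - 4 + (-4)**2) = (2 - 90)/(-4 - 4 + 16) = -88/8 = -88*1/8 = -11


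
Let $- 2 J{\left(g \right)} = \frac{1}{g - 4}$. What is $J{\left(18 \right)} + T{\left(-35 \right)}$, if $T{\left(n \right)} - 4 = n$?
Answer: $- \frac{869}{28} \approx -31.036$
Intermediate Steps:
$T{\left(n \right)} = 4 + n$
$J{\left(g \right)} = - \frac{1}{2 \left(-4 + g\right)}$ ($J{\left(g \right)} = - \frac{1}{2 \left(g - 4\right)} = - \frac{1}{2 \left(-4 + g\right)}$)
$J{\left(18 \right)} + T{\left(-35 \right)} = - \frac{1}{-8 + 2 \cdot 18} + \left(4 - 35\right) = - \frac{1}{-8 + 36} - 31 = - \frac{1}{28} - 31 = - \frac{869}{28}$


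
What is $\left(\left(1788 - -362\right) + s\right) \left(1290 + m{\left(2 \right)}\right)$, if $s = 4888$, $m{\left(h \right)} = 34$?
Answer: $9318312$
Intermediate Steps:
$\left(\left(1788 - -362\right) + s\right) \left(1290 + m{\left(2 \right)}\right) = \left(\left(1788 - -362\right) + 4888\right) \left(1290 + 34\right) = \left(\left(1788 + 362\right) + 4888\right) 1324 = \left(2150 + 4888\right) 1324 = 7038 \cdot 1324 = 9318312$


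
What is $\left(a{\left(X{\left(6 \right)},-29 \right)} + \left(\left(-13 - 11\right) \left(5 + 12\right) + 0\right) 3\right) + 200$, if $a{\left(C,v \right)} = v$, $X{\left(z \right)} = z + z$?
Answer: $-1053$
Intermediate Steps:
$X{\left(z \right)} = 2 z$
$\left(a{\left(X{\left(6 \right)},-29 \right)} + \left(\left(-13 - 11\right) \left(5 + 12\right) + 0\right) 3\right) + 200 = \left(-29 + \left(\left(-13 - 11\right) \left(5 + 12\right) + 0\right) 3\right) + 200 = \left(-29 + \left(\left(-24\right) 17 + 0\right) 3\right) + 200 = \left(-29 + \left(-408 + 0\right) 3\right) + 200 = \left(-29 - 1224\right) + 200 = -1253 + 200 = -1053$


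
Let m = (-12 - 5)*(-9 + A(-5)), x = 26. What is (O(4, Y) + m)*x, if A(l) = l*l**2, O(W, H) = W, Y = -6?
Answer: 59332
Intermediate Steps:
A(l) = l**3
m = 2278 (m = (-12 - 5)*(-9 + (-5)**3) = -17*(-9 - 125) = -17*(-134) = 2278)
(O(4, Y) + m)*x = (4 + 2278)*26 = 2282*26 = 59332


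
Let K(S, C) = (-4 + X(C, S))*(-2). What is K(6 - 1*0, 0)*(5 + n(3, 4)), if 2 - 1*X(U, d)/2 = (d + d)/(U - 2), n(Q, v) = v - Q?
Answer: -144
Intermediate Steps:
X(U, d) = 4 - 4*d/(-2 + U) (X(U, d) = 4 - 2*(d + d)/(U - 2) = 4 - 2*2*d/(-2 + U) = 4 - 4*d/(-2 + U))
K(S, C) = 8 - 8*(-2 + C - S)/(-2 + C) (K(S, C) = (-4 + 4*(-2 + C - S)/(-2 + C))*(-2) = 8 - 8*(-2 + C - S)/(-2 + C))
K(6 - 1*0, 0)*(5 + n(3, 4)) = (8*(6 - 1*0)/(-2 + 0))*(5 + (4 - 1*3)) = (8*(6 + 0)/(-2))*(5 + (4 - 3)) = (8*6*(-½))*(5 + 1) = -24*6 = -144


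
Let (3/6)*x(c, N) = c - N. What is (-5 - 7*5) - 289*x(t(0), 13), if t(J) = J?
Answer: 7474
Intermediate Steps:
x(c, N) = -2*N + 2*c (x(c, N) = 2*(c - N) = -2*N + 2*c)
(-5 - 7*5) - 289*x(t(0), 13) = (-5 - 7*5) - 289*(-2*13 + 2*0) = (-5 - 35) - 289*(-26 + 0) = -40 - 289*(-26) = -40 + 7514 = 7474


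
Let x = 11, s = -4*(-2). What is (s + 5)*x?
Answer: 143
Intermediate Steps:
s = 8
(s + 5)*x = (8 + 5)*11 = 13*11 = 143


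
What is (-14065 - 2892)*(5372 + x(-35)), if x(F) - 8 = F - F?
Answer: -91228660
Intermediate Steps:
x(F) = 8 (x(F) = 8 + (F - F) = 8 + 0 = 8)
(-14065 - 2892)*(5372 + x(-35)) = (-14065 - 2892)*(5372 + 8) = -16957*5380 = -91228660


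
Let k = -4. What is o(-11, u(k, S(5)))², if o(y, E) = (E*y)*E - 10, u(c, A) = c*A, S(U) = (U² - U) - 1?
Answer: 4038094116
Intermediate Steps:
S(U) = -1 + U² - U
u(c, A) = A*c
o(y, E) = -10 + y*E² (o(y, E) = y*E² - 10 = -10 + y*E²)
o(-11, u(k, S(5)))² = (-10 - 11*16*(-1 + 5² - 1*5)²)² = (-10 - 11*16*(-1 + 25 - 5)²)² = (-10 - 11*(19*(-4))²)² = (-10 - 11*(-76)²)² = (-10 - 11*5776)² = (-10 - 63536)² = (-63546)² = 4038094116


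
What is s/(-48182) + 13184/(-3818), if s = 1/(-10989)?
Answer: -3490279408907/1010762044182 ≈ -3.4531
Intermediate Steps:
s = -1/10989 ≈ -9.1000e-5
s/(-48182) + 13184/(-3818) = -1/10989/(-48182) + 13184/(-3818) = -1/10989*(-1/48182) + 13184*(-1/3818) = 1/529471998 - 6592/1909 = -3490279408907/1010762044182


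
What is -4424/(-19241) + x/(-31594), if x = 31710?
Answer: -235180127/303950077 ≈ -0.77375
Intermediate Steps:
-4424/(-19241) + x/(-31594) = -4424/(-19241) + 31710/(-31594) = -4424*(-1/19241) + 31710*(-1/31594) = 4424/19241 - 15855/15797 = -235180127/303950077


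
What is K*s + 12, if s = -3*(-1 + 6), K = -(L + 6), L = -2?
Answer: 72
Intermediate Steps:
K = -4 (K = -(-2 + 6) = -1*4 = -4)
s = -15 (s = -3*5 = -15)
K*s + 12 = -4*(-15) + 12 = 60 + 12 = 72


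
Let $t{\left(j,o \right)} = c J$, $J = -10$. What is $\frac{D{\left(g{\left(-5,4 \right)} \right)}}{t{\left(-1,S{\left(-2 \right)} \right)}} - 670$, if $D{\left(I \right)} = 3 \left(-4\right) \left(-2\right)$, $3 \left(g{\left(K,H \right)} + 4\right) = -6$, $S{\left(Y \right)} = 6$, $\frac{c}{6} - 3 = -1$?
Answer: $- \frac{3351}{5} \approx -670.2$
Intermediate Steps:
$c = 12$ ($c = 18 + 6 \left(-1\right) = 18 - 6 = 12$)
$t{\left(j,o \right)} = -120$ ($t{\left(j,o \right)} = 12 \left(-10\right) = -120$)
$g{\left(K,H \right)} = -6$ ($g{\left(K,H \right)} = -4 + \frac{1}{3} \left(-6\right) = -4 - 2 = -6$)
$D{\left(I \right)} = 24$ ($D{\left(I \right)} = \left(-12\right) \left(-2\right) = 24$)
$\frac{D{\left(g{\left(-5,4 \right)} \right)}}{t{\left(-1,S{\left(-2 \right)} \right)}} - 670 = \frac{24}{-120} - 670 = 24 \left(- \frac{1}{120}\right) - 670 = - \frac{1}{5} - 670 = - \frac{3351}{5}$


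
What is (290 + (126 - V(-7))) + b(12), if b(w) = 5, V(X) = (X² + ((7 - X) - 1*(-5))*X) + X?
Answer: 512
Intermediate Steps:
V(X) = X + X² + X*(12 - X) (V(X) = (X² + ((7 - X) + 5)*X) + X = (X² + (12 - X)*X) + X = (X² + X*(12 - X)) + X = X + X² + X*(12 - X))
(290 + (126 - V(-7))) + b(12) = (290 + (126 - 13*(-7))) + 5 = (290 + (126 - 1*(-91))) + 5 = (290 + (126 + 91)) + 5 = (290 + 217) + 5 = 507 + 5 = 512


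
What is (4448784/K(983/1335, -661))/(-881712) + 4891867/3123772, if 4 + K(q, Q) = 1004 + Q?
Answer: 267013985917/172141703604 ≈ 1.5511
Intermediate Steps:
K(q, Q) = 1000 + Q (K(q, Q) = -4 + (1004 + Q) = 1000 + Q)
(4448784/K(983/1335, -661))/(-881712) + 4891867/3123772 = (4448784/(1000 - 661))/(-881712) + 4891867/3123772 = (4448784/339)*(-1/881712) + 4891867*(1/3123772) = (4448784*(1/339))*(-1/881712) + 4891867/3123772 = (1482928/113)*(-1/881712) + 4891867/3123772 = -92683/6227091 + 4891867/3123772 = 267013985917/172141703604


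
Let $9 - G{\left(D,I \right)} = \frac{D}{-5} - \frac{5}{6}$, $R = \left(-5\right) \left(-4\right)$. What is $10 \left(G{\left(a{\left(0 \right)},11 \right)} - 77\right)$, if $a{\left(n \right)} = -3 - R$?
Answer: $- \frac{2153}{3} \approx -717.67$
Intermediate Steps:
$R = 20$
$a{\left(n \right)} = -23$ ($a{\left(n \right)} = -3 - 20 = -23$)
$G{\left(D,I \right)} = \frac{59}{6} + \frac{D}{5}$ ($G{\left(D,I \right)} = 9 - \left(\frac{D}{-5} - \frac{5}{6}\right) = 9 - \left(D \left(- \frac{1}{5}\right) - \frac{5}{6}\right) = 9 - \left(- \frac{D}{5} - \frac{5}{6}\right) = 9 - \left(- \frac{5}{6} - \frac{D}{5}\right) = 9 + \left(\frac{5}{6} + \frac{D}{5}\right) = \frac{59}{6} + \frac{D}{5}$)
$10 \left(G{\left(a{\left(0 \right)},11 \right)} - 77\right) = 10 \left(\left(\frac{59}{6} + \frac{1}{5} \left(-23\right)\right) - 77\right) = 10 \left(\left(\frac{59}{6} - \frac{23}{5}\right) - 77\right) = 10 \left(\frac{157}{30} - 77\right) = 10 \left(- \frac{2153}{30}\right) = - \frac{2153}{3}$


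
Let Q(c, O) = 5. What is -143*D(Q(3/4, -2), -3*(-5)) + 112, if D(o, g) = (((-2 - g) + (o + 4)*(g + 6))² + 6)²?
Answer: -125206238188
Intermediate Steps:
D(o, g) = (6 + (-2 - g + (4 + o)*(6 + g))²)² (D(o, g) = (((-2 - g) + (4 + o)*(6 + g))² + 6)² = ((-2 - g + (4 + o)*(6 + g))² + 6)² = (6 + (-2 - g + (4 + o)*(6 + g))²)²)
-143*D(Q(3/4, -2), -3*(-5)) + 112 = -143*(6 + (22 + 3*(-3*(-5)) + 6*5 - 3*(-5)*5)²)² + 112 = -143*(6 + (22 + 3*15 + 30 + 15*5)²)² + 112 = -143*(6 + (22 + 45 + 30 + 75)²)² + 112 = -143*(6 + 172²)² + 112 = -143*(6 + 29584)² + 112 = -143*29590² + 112 = -143*875568100 + 112 = -125206238300 + 112 = -125206238188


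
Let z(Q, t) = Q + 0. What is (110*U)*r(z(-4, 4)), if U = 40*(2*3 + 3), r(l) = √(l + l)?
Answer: 79200*I*√2 ≈ 1.1201e+5*I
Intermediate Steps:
z(Q, t) = Q
r(l) = √2*√l (r(l) = √(2*l) = √2*√l)
U = 360 (U = 40*(6 + 3) = 40*9 = 360)
(110*U)*r(z(-4, 4)) = (110*360)*(√2*√(-4)) = 39600*(√2*(2*I)) = 39600*(2*I*√2) = 79200*I*√2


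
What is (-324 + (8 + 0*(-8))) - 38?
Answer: -354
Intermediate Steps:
(-324 + (8 + 0*(-8))) - 38 = (-324 + (8 + 0)) - 38 = (-324 + 8) - 38 = -316 - 38 = -354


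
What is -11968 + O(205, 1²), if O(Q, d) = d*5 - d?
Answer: -11964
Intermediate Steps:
O(Q, d) = 4*d (O(Q, d) = 5*d - d = 4*d)
-11968 + O(205, 1²) = -11968 + 4*1² = -11968 + 4*1 = -11968 + 4 = -11964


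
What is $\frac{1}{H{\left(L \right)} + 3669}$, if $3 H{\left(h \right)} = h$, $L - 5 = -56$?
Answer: $\frac{1}{3652} \approx 0.00027382$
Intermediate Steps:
$L = -51$ ($L = 5 - 56 = -51$)
$H{\left(h \right)} = \frac{h}{3}$
$\frac{1}{H{\left(L \right)} + 3669} = \frac{1}{\frac{1}{3} \left(-51\right) + 3669} = \frac{1}{-17 + 3669} = \frac{1}{3652}$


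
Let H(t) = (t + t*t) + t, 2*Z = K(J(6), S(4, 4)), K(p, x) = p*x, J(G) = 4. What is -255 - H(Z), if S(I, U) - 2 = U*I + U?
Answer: -2279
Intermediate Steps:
S(I, U) = 2 + U + I*U (S(I, U) = 2 + (U*I + U) = 2 + (I*U + U) = 2 + (U + I*U) = 2 + U + I*U)
Z = 44 (Z = (4*(2 + 4 + 4*4))/2 = (4*(2 + 4 + 16))/2 = (4*22)/2 = (½)*88 = 44)
H(t) = t² + 2*t (H(t) = (t + t²) + t = t² + 2*t)
-255 - H(Z) = -255 - 44*(2 + 44) = -255 - 44*46 = -255 - 1*2024 = -255 - 2024 = -2279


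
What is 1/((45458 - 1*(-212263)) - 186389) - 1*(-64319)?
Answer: 4588002909/71332 ≈ 64319.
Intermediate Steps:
1/((45458 - 1*(-212263)) - 186389) - 1*(-64319) = 1/((45458 + 212263) - 186389) + 64319 = 1/(257721 - 186389) + 64319 = 1/71332 + 64319 = 4588002909/71332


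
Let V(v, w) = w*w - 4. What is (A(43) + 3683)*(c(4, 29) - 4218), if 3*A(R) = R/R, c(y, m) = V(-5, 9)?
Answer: -45758050/3 ≈ -1.5253e+7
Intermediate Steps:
V(v, w) = -4 + w**2 (V(v, w) = w**2 - 4 = -4 + w**2)
c(y, m) = 77 (c(y, m) = -4 + 9**2 = -4 + 81 = 77)
A(R) = 1/3 (A(R) = (R/R)/3 = (1/3)*1 = 1/3)
(A(43) + 3683)*(c(4, 29) - 4218) = (1/3 + 3683)*(77 - 4218) = (11050/3)*(-4141) = -45758050/3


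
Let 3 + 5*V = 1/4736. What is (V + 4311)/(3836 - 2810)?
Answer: 102070273/24295680 ≈ 4.2012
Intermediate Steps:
V = -14207/23680 (V = -3/5 + (1/5)/4736 = -3/5 + (1/5)*(1/4736) = -3/5 + 1/23680 = -14207/23680 ≈ -0.59996)
(V + 4311)/(3836 - 2810) = (-14207/23680 + 4311)/(3836 - 2810) = (102070273/23680)/1026 = (102070273/23680)*(1/1026) = 102070273/24295680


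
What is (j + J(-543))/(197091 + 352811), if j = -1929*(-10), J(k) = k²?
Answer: 314139/549902 ≈ 0.57126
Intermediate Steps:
j = 19290
(j + J(-543))/(197091 + 352811) = (19290 + (-543)²)/(197091 + 352811) = (19290 + 294849)/549902 = 314139*(1/549902) = 314139/549902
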